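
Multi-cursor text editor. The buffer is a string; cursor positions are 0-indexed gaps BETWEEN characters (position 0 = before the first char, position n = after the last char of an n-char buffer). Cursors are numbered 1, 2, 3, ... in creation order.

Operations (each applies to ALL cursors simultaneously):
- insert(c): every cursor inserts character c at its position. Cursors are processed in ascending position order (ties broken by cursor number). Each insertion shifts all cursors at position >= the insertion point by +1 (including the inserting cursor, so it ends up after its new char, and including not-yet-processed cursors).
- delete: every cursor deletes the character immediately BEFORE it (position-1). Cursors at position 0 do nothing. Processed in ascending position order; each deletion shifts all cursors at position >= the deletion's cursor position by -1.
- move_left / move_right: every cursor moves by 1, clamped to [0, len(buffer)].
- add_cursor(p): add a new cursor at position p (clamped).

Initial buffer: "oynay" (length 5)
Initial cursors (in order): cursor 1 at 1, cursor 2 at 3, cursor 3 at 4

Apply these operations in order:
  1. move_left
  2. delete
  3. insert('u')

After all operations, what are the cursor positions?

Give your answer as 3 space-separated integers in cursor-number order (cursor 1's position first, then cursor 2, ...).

Answer: 1 4 4

Derivation:
After op 1 (move_left): buffer="oynay" (len 5), cursors c1@0 c2@2 c3@3, authorship .....
After op 2 (delete): buffer="oay" (len 3), cursors c1@0 c2@1 c3@1, authorship ...
After op 3 (insert('u')): buffer="uouuay" (len 6), cursors c1@1 c2@4 c3@4, authorship 1.23..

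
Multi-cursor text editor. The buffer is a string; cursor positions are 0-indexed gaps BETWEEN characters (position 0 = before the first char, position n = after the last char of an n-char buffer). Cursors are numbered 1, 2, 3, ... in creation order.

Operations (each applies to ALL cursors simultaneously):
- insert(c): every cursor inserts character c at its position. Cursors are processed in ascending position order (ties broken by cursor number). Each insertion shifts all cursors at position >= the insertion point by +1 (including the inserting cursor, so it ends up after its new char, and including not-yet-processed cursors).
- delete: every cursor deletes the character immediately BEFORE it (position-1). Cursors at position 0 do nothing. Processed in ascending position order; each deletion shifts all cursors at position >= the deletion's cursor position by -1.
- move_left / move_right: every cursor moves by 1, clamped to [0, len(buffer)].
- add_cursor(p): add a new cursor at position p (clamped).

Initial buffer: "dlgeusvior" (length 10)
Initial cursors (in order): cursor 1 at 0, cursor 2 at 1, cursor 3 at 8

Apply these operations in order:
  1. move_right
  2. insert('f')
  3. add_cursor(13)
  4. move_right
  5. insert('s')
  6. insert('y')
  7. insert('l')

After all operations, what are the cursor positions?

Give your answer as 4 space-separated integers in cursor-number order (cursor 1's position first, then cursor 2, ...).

After op 1 (move_right): buffer="dlgeusvior" (len 10), cursors c1@1 c2@2 c3@9, authorship ..........
After op 2 (insert('f')): buffer="dflfgeusviofr" (len 13), cursors c1@2 c2@4 c3@12, authorship .1.2.......3.
After op 3 (add_cursor(13)): buffer="dflfgeusviofr" (len 13), cursors c1@2 c2@4 c3@12 c4@13, authorship .1.2.......3.
After op 4 (move_right): buffer="dflfgeusviofr" (len 13), cursors c1@3 c2@5 c3@13 c4@13, authorship .1.2.......3.
After op 5 (insert('s')): buffer="dflsfgseusviofrss" (len 17), cursors c1@4 c2@7 c3@17 c4@17, authorship .1.12.2......3.34
After op 6 (insert('y')): buffer="dflsyfgsyeusviofrssyy" (len 21), cursors c1@5 c2@9 c3@21 c4@21, authorship .1.112.22......3.3434
After op 7 (insert('l')): buffer="dflsylfgsyleusviofrssyyll" (len 25), cursors c1@6 c2@11 c3@25 c4@25, authorship .1.1112.222......3.343434

Answer: 6 11 25 25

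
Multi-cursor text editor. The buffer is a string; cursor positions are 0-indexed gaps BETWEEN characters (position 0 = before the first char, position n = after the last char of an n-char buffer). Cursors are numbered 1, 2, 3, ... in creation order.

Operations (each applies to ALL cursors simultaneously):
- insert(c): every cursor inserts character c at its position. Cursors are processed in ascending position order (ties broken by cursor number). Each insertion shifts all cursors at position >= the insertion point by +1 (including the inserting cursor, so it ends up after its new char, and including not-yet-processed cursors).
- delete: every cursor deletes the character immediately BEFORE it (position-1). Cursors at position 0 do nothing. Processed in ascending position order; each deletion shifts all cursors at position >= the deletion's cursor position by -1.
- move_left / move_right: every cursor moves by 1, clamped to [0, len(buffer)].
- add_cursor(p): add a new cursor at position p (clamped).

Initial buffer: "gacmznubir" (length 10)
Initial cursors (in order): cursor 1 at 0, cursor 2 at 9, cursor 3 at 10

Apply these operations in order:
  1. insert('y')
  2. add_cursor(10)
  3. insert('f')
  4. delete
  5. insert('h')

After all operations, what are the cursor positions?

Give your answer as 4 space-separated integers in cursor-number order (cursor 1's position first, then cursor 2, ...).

After op 1 (insert('y')): buffer="ygacmznubiyry" (len 13), cursors c1@1 c2@11 c3@13, authorship 1.........2.3
After op 2 (add_cursor(10)): buffer="ygacmznubiyry" (len 13), cursors c1@1 c4@10 c2@11 c3@13, authorship 1.........2.3
After op 3 (insert('f')): buffer="yfgacmznubifyfryf" (len 17), cursors c1@2 c4@12 c2@14 c3@17, authorship 11.........422.33
After op 4 (delete): buffer="ygacmznubiyry" (len 13), cursors c1@1 c4@10 c2@11 c3@13, authorship 1.........2.3
After op 5 (insert('h')): buffer="yhgacmznubihyhryh" (len 17), cursors c1@2 c4@12 c2@14 c3@17, authorship 11.........422.33

Answer: 2 14 17 12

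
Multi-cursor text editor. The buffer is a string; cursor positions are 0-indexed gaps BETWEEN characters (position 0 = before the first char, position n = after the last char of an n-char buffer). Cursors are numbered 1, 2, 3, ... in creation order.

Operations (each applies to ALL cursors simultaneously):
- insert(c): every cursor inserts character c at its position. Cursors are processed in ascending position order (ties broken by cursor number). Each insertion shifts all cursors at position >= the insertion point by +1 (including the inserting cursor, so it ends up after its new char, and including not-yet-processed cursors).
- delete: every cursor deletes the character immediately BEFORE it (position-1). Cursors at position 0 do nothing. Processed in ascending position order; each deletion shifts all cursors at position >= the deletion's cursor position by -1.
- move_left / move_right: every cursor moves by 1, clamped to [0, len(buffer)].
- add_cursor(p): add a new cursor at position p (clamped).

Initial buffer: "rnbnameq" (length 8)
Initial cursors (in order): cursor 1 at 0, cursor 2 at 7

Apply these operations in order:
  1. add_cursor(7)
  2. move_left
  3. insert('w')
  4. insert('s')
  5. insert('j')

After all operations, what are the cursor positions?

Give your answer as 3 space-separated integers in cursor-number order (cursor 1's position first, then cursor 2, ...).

Answer: 3 15 15

Derivation:
After op 1 (add_cursor(7)): buffer="rnbnameq" (len 8), cursors c1@0 c2@7 c3@7, authorship ........
After op 2 (move_left): buffer="rnbnameq" (len 8), cursors c1@0 c2@6 c3@6, authorship ........
After op 3 (insert('w')): buffer="wrnbnamwweq" (len 11), cursors c1@1 c2@9 c3@9, authorship 1......23..
After op 4 (insert('s')): buffer="wsrnbnamwwsseq" (len 14), cursors c1@2 c2@12 c3@12, authorship 11......2323..
After op 5 (insert('j')): buffer="wsjrnbnamwwssjjeq" (len 17), cursors c1@3 c2@15 c3@15, authorship 111......232323..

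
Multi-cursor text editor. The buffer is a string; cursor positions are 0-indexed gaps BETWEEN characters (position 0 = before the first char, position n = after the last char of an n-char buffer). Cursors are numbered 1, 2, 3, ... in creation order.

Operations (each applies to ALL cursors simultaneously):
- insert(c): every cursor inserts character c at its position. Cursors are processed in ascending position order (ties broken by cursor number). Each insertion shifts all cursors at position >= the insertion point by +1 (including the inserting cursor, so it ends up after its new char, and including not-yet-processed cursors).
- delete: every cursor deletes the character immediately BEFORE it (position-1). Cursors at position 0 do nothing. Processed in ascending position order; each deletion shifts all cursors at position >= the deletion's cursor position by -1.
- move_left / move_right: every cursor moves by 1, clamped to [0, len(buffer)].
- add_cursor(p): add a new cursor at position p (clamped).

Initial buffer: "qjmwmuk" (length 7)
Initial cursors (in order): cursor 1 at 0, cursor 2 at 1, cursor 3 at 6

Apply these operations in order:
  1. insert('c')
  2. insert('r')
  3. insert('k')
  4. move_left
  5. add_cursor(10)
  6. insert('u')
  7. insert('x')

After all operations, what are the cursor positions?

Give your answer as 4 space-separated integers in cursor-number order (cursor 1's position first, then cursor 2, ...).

Answer: 4 10 22 16

Derivation:
After op 1 (insert('c')): buffer="cqcjmwmuck" (len 10), cursors c1@1 c2@3 c3@9, authorship 1.2.....3.
After op 2 (insert('r')): buffer="crqcrjmwmucrk" (len 13), cursors c1@2 c2@5 c3@12, authorship 11.22.....33.
After op 3 (insert('k')): buffer="crkqcrkjmwmucrkk" (len 16), cursors c1@3 c2@7 c3@15, authorship 111.222.....333.
After op 4 (move_left): buffer="crkqcrkjmwmucrkk" (len 16), cursors c1@2 c2@6 c3@14, authorship 111.222.....333.
After op 5 (add_cursor(10)): buffer="crkqcrkjmwmucrkk" (len 16), cursors c1@2 c2@6 c4@10 c3@14, authorship 111.222.....333.
After op 6 (insert('u')): buffer="crukqcrukjmwumucrukk" (len 20), cursors c1@3 c2@8 c4@13 c3@18, authorship 1111.2222...4..3333.
After op 7 (insert('x')): buffer="cruxkqcruxkjmwuxmucruxkk" (len 24), cursors c1@4 c2@10 c4@16 c3@22, authorship 11111.22222...44..33333.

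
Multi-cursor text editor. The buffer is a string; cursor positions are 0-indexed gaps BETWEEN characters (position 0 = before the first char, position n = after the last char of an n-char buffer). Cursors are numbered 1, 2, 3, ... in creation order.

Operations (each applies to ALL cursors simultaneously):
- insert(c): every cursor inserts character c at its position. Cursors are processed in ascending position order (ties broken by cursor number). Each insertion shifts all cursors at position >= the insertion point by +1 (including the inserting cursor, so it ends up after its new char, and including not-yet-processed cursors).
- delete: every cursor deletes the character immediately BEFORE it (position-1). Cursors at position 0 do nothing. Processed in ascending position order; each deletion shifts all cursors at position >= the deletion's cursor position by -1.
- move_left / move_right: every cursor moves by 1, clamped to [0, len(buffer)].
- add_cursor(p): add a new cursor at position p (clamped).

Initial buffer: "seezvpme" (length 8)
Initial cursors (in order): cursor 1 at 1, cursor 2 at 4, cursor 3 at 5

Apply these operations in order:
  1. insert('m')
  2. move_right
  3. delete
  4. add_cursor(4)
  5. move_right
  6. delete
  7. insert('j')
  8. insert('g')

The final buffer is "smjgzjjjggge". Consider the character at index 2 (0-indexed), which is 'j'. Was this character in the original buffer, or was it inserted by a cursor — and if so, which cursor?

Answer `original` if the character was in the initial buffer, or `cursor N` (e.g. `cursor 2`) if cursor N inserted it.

Answer: cursor 1

Derivation:
After op 1 (insert('m')): buffer="smeezmvmpme" (len 11), cursors c1@2 c2@6 c3@8, authorship .1...2.3...
After op 2 (move_right): buffer="smeezmvmpme" (len 11), cursors c1@3 c2@7 c3@9, authorship .1...2.3...
After op 3 (delete): buffer="smezmmme" (len 8), cursors c1@2 c2@5 c3@6, authorship .1..23..
After op 4 (add_cursor(4)): buffer="smezmmme" (len 8), cursors c1@2 c4@4 c2@5 c3@6, authorship .1..23..
After op 5 (move_right): buffer="smezmmme" (len 8), cursors c1@3 c4@5 c2@6 c3@7, authorship .1..23..
After op 6 (delete): buffer="smze" (len 4), cursors c1@2 c2@3 c3@3 c4@3, authorship .1..
After op 7 (insert('j')): buffer="smjzjjje" (len 8), cursors c1@3 c2@7 c3@7 c4@7, authorship .11.234.
After op 8 (insert('g')): buffer="smjgzjjjggge" (len 12), cursors c1@4 c2@11 c3@11 c4@11, authorship .111.234234.
Authorship (.=original, N=cursor N): . 1 1 1 . 2 3 4 2 3 4 .
Index 2: author = 1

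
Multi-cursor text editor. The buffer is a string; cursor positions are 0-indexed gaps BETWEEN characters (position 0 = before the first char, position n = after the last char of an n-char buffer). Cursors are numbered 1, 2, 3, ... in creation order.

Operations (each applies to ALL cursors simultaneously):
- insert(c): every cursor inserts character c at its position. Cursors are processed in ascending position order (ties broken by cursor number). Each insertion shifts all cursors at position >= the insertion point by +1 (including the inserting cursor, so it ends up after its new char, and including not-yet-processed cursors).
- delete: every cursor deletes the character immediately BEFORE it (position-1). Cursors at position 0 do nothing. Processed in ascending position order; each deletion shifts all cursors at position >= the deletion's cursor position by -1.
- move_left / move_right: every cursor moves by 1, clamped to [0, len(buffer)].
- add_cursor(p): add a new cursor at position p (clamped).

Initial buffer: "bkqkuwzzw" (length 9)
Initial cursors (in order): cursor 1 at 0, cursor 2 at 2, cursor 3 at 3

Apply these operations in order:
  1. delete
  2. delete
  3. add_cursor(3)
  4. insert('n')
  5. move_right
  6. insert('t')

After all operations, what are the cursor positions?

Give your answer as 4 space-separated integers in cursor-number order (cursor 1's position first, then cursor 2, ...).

Answer: 7 7 7 12

Derivation:
After op 1 (delete): buffer="bkuwzzw" (len 7), cursors c1@0 c2@1 c3@1, authorship .......
After op 2 (delete): buffer="kuwzzw" (len 6), cursors c1@0 c2@0 c3@0, authorship ......
After op 3 (add_cursor(3)): buffer="kuwzzw" (len 6), cursors c1@0 c2@0 c3@0 c4@3, authorship ......
After op 4 (insert('n')): buffer="nnnkuwnzzw" (len 10), cursors c1@3 c2@3 c3@3 c4@7, authorship 123...4...
After op 5 (move_right): buffer="nnnkuwnzzw" (len 10), cursors c1@4 c2@4 c3@4 c4@8, authorship 123...4...
After op 6 (insert('t')): buffer="nnnktttuwnztzw" (len 14), cursors c1@7 c2@7 c3@7 c4@12, authorship 123.123..4.4..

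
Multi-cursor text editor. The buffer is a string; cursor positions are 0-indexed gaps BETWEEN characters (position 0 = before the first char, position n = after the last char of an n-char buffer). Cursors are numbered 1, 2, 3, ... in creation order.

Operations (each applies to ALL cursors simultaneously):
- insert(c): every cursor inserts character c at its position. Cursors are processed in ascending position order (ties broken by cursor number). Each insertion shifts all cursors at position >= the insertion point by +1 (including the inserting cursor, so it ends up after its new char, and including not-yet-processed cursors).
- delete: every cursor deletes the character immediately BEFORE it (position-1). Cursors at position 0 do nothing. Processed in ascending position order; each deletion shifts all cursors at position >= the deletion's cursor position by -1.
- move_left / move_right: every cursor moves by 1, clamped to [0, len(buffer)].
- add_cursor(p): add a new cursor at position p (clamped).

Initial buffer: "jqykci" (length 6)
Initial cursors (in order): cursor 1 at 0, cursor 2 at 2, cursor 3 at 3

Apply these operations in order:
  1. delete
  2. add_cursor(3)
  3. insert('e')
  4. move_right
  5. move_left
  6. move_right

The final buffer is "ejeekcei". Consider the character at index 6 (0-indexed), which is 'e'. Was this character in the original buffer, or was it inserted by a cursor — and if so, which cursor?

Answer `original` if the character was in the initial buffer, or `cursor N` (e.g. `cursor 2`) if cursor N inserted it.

After op 1 (delete): buffer="jkci" (len 4), cursors c1@0 c2@1 c3@1, authorship ....
After op 2 (add_cursor(3)): buffer="jkci" (len 4), cursors c1@0 c2@1 c3@1 c4@3, authorship ....
After op 3 (insert('e')): buffer="ejeekcei" (len 8), cursors c1@1 c2@4 c3@4 c4@7, authorship 1.23..4.
After op 4 (move_right): buffer="ejeekcei" (len 8), cursors c1@2 c2@5 c3@5 c4@8, authorship 1.23..4.
After op 5 (move_left): buffer="ejeekcei" (len 8), cursors c1@1 c2@4 c3@4 c4@7, authorship 1.23..4.
After op 6 (move_right): buffer="ejeekcei" (len 8), cursors c1@2 c2@5 c3@5 c4@8, authorship 1.23..4.
Authorship (.=original, N=cursor N): 1 . 2 3 . . 4 .
Index 6: author = 4

Answer: cursor 4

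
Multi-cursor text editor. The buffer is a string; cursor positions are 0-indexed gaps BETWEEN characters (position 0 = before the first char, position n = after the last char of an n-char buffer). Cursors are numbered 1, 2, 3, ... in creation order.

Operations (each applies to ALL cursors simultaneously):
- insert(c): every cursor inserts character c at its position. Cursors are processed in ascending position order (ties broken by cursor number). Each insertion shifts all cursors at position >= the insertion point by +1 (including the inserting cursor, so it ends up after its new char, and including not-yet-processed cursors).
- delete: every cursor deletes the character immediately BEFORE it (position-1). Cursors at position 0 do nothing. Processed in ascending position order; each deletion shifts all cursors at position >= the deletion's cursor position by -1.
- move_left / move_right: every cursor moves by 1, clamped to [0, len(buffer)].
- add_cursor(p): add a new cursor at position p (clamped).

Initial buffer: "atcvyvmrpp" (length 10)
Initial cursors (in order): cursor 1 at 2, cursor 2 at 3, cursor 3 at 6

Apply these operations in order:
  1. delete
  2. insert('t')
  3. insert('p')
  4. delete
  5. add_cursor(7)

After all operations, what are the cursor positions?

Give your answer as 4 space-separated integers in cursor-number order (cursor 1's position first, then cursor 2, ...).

Answer: 3 3 6 7

Derivation:
After op 1 (delete): buffer="avymrpp" (len 7), cursors c1@1 c2@1 c3@3, authorship .......
After op 2 (insert('t')): buffer="attvytmrpp" (len 10), cursors c1@3 c2@3 c3@6, authorship .12..3....
After op 3 (insert('p')): buffer="attppvytpmrpp" (len 13), cursors c1@5 c2@5 c3@9, authorship .1212..33....
After op 4 (delete): buffer="attvytmrpp" (len 10), cursors c1@3 c2@3 c3@6, authorship .12..3....
After op 5 (add_cursor(7)): buffer="attvytmrpp" (len 10), cursors c1@3 c2@3 c3@6 c4@7, authorship .12..3....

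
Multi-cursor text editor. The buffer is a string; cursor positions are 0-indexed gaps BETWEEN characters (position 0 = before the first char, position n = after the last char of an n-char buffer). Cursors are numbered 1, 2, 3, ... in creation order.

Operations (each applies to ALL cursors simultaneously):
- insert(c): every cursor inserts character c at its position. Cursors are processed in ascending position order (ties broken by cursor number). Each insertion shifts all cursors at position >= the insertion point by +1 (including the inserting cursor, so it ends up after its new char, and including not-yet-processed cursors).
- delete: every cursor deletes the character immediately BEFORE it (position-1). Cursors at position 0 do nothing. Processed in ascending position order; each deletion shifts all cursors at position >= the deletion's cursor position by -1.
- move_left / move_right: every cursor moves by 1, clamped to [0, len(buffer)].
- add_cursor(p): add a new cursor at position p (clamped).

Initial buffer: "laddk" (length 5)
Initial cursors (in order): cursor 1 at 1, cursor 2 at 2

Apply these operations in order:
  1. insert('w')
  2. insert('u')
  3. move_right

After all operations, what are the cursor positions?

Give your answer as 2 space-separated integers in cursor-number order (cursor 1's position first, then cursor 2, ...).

After op 1 (insert('w')): buffer="lwawddk" (len 7), cursors c1@2 c2@4, authorship .1.2...
After op 2 (insert('u')): buffer="lwuawuddk" (len 9), cursors c1@3 c2@6, authorship .11.22...
After op 3 (move_right): buffer="lwuawuddk" (len 9), cursors c1@4 c2@7, authorship .11.22...

Answer: 4 7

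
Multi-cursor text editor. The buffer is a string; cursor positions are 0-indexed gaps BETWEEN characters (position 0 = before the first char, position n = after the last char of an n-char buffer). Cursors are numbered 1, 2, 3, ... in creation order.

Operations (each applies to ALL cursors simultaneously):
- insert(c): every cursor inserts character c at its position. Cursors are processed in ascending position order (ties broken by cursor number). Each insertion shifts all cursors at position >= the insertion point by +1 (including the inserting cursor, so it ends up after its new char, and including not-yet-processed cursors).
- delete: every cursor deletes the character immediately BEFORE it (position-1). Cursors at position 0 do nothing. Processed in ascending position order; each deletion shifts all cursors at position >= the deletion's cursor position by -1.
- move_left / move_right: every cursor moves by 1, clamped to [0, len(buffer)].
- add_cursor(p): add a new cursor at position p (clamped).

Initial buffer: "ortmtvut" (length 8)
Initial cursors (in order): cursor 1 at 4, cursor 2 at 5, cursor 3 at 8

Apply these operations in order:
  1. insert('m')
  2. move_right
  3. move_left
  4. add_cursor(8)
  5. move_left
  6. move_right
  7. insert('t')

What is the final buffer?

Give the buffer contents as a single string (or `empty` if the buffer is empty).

After op 1 (insert('m')): buffer="ortmmtmvutm" (len 11), cursors c1@5 c2@7 c3@11, authorship ....1.2...3
After op 2 (move_right): buffer="ortmmtmvutm" (len 11), cursors c1@6 c2@8 c3@11, authorship ....1.2...3
After op 3 (move_left): buffer="ortmmtmvutm" (len 11), cursors c1@5 c2@7 c3@10, authorship ....1.2...3
After op 4 (add_cursor(8)): buffer="ortmmtmvutm" (len 11), cursors c1@5 c2@7 c4@8 c3@10, authorship ....1.2...3
After op 5 (move_left): buffer="ortmmtmvutm" (len 11), cursors c1@4 c2@6 c4@7 c3@9, authorship ....1.2...3
After op 6 (move_right): buffer="ortmmtmvutm" (len 11), cursors c1@5 c2@7 c4@8 c3@10, authorship ....1.2...3
After op 7 (insert('t')): buffer="ortmmttmtvtuttm" (len 15), cursors c1@6 c2@9 c4@11 c3@14, authorship ....11.22.4..33

Answer: ortmmttmtvtuttm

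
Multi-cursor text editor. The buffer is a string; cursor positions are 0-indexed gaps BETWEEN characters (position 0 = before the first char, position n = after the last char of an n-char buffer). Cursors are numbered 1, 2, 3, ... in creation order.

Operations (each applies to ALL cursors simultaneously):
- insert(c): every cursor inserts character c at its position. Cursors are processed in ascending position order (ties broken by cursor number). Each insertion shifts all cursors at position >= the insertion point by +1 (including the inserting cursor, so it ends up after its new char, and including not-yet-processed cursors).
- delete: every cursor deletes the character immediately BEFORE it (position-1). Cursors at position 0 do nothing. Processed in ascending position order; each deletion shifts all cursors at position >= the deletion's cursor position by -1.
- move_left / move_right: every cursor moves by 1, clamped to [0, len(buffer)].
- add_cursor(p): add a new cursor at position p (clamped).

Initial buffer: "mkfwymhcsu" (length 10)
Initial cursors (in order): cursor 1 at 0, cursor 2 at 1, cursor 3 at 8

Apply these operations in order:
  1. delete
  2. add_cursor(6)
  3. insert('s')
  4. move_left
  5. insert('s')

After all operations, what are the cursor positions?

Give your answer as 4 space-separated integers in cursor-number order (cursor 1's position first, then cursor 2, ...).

Answer: 3 3 13 13

Derivation:
After op 1 (delete): buffer="kfwymhsu" (len 8), cursors c1@0 c2@0 c3@6, authorship ........
After op 2 (add_cursor(6)): buffer="kfwymhsu" (len 8), cursors c1@0 c2@0 c3@6 c4@6, authorship ........
After op 3 (insert('s')): buffer="sskfwymhsssu" (len 12), cursors c1@2 c2@2 c3@10 c4@10, authorship 12......34..
After op 4 (move_left): buffer="sskfwymhsssu" (len 12), cursors c1@1 c2@1 c3@9 c4@9, authorship 12......34..
After op 5 (insert('s')): buffer="sssskfwymhsssssu" (len 16), cursors c1@3 c2@3 c3@13 c4@13, authorship 1122......3344..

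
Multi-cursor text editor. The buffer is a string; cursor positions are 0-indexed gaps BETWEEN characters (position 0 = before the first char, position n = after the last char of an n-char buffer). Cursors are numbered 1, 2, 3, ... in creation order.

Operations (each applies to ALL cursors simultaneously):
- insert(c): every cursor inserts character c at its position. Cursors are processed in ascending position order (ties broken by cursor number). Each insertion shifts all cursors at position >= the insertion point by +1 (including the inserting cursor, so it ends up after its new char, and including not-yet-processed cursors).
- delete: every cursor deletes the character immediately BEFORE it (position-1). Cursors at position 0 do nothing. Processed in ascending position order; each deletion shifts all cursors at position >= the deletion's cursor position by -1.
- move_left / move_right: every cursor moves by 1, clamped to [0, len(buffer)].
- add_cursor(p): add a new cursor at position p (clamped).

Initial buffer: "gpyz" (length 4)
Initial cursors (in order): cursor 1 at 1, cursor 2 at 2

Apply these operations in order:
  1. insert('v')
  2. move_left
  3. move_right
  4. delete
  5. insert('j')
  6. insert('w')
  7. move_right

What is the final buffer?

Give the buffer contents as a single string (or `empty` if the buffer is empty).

After op 1 (insert('v')): buffer="gvpvyz" (len 6), cursors c1@2 c2@4, authorship .1.2..
After op 2 (move_left): buffer="gvpvyz" (len 6), cursors c1@1 c2@3, authorship .1.2..
After op 3 (move_right): buffer="gvpvyz" (len 6), cursors c1@2 c2@4, authorship .1.2..
After op 4 (delete): buffer="gpyz" (len 4), cursors c1@1 c2@2, authorship ....
After op 5 (insert('j')): buffer="gjpjyz" (len 6), cursors c1@2 c2@4, authorship .1.2..
After op 6 (insert('w')): buffer="gjwpjwyz" (len 8), cursors c1@3 c2@6, authorship .11.22..
After op 7 (move_right): buffer="gjwpjwyz" (len 8), cursors c1@4 c2@7, authorship .11.22..

Answer: gjwpjwyz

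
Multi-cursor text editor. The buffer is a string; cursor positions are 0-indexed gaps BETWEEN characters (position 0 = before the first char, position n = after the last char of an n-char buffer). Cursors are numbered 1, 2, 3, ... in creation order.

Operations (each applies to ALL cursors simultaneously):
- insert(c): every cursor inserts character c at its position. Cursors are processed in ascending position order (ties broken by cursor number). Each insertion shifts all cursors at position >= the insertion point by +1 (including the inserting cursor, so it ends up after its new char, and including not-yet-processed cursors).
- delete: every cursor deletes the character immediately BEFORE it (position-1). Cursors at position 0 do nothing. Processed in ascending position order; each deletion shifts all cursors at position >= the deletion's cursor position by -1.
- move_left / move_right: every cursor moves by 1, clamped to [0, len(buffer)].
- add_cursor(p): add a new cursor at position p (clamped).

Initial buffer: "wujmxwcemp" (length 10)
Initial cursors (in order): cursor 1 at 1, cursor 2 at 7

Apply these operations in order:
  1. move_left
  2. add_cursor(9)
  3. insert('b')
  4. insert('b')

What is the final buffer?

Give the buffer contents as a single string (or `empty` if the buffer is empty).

After op 1 (move_left): buffer="wujmxwcemp" (len 10), cursors c1@0 c2@6, authorship ..........
After op 2 (add_cursor(9)): buffer="wujmxwcemp" (len 10), cursors c1@0 c2@6 c3@9, authorship ..........
After op 3 (insert('b')): buffer="bwujmxwbcembp" (len 13), cursors c1@1 c2@8 c3@12, authorship 1......2...3.
After op 4 (insert('b')): buffer="bbwujmxwbbcembbp" (len 16), cursors c1@2 c2@10 c3@15, authorship 11......22...33.

Answer: bbwujmxwbbcembbp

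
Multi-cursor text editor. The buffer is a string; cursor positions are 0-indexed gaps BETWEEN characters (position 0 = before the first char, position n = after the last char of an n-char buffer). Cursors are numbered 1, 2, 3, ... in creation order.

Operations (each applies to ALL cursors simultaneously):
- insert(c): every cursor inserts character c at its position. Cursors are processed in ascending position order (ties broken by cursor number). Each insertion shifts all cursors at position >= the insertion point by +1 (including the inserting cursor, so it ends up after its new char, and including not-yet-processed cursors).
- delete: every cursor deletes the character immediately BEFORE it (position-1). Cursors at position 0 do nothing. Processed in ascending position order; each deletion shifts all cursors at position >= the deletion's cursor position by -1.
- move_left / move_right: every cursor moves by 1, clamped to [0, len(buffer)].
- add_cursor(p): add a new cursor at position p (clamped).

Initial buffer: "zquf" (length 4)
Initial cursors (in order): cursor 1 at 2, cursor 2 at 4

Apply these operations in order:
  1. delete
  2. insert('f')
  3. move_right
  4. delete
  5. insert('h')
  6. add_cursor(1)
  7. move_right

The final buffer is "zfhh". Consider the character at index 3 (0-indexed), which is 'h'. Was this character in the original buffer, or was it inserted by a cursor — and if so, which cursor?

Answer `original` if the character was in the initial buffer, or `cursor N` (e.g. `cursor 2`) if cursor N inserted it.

Answer: cursor 2

Derivation:
After op 1 (delete): buffer="zu" (len 2), cursors c1@1 c2@2, authorship ..
After op 2 (insert('f')): buffer="zfuf" (len 4), cursors c1@2 c2@4, authorship .1.2
After op 3 (move_right): buffer="zfuf" (len 4), cursors c1@3 c2@4, authorship .1.2
After op 4 (delete): buffer="zf" (len 2), cursors c1@2 c2@2, authorship .1
After op 5 (insert('h')): buffer="zfhh" (len 4), cursors c1@4 c2@4, authorship .112
After op 6 (add_cursor(1)): buffer="zfhh" (len 4), cursors c3@1 c1@4 c2@4, authorship .112
After op 7 (move_right): buffer="zfhh" (len 4), cursors c3@2 c1@4 c2@4, authorship .112
Authorship (.=original, N=cursor N): . 1 1 2
Index 3: author = 2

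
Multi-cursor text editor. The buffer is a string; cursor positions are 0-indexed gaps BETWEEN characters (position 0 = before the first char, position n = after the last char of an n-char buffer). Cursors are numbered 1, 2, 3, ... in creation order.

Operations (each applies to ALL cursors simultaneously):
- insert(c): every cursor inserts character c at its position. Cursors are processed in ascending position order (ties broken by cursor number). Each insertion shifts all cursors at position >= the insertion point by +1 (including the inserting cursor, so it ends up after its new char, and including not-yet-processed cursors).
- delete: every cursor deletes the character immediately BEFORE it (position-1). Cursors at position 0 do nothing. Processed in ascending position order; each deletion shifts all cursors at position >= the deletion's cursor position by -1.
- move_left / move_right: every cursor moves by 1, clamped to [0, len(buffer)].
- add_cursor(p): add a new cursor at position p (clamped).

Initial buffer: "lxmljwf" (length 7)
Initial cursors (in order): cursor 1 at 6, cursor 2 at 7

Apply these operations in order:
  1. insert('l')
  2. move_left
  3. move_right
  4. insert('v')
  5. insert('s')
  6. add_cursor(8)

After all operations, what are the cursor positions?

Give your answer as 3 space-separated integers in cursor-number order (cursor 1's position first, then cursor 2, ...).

Answer: 9 13 8

Derivation:
After op 1 (insert('l')): buffer="lxmljwlfl" (len 9), cursors c1@7 c2@9, authorship ......1.2
After op 2 (move_left): buffer="lxmljwlfl" (len 9), cursors c1@6 c2@8, authorship ......1.2
After op 3 (move_right): buffer="lxmljwlfl" (len 9), cursors c1@7 c2@9, authorship ......1.2
After op 4 (insert('v')): buffer="lxmljwlvflv" (len 11), cursors c1@8 c2@11, authorship ......11.22
After op 5 (insert('s')): buffer="lxmljwlvsflvs" (len 13), cursors c1@9 c2@13, authorship ......111.222
After op 6 (add_cursor(8)): buffer="lxmljwlvsflvs" (len 13), cursors c3@8 c1@9 c2@13, authorship ......111.222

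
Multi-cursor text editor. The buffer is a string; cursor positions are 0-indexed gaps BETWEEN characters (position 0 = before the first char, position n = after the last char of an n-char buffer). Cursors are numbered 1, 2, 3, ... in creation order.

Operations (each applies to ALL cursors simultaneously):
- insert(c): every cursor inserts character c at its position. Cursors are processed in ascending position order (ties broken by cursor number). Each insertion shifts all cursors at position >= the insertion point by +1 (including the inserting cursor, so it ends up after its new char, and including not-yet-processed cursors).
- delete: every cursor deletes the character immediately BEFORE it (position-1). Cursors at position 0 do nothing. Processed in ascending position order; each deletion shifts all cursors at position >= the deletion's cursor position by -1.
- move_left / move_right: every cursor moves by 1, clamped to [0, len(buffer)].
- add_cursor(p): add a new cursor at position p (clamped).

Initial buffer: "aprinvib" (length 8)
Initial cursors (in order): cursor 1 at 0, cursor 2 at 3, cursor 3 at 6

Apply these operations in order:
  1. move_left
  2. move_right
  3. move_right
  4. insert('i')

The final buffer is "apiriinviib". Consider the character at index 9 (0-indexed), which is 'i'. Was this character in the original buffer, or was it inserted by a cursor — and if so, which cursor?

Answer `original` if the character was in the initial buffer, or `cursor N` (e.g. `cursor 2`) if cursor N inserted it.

Answer: cursor 3

Derivation:
After op 1 (move_left): buffer="aprinvib" (len 8), cursors c1@0 c2@2 c3@5, authorship ........
After op 2 (move_right): buffer="aprinvib" (len 8), cursors c1@1 c2@3 c3@6, authorship ........
After op 3 (move_right): buffer="aprinvib" (len 8), cursors c1@2 c2@4 c3@7, authorship ........
After op 4 (insert('i')): buffer="apiriinviib" (len 11), cursors c1@3 c2@6 c3@10, authorship ..1..2...3.
Authorship (.=original, N=cursor N): . . 1 . . 2 . . . 3 .
Index 9: author = 3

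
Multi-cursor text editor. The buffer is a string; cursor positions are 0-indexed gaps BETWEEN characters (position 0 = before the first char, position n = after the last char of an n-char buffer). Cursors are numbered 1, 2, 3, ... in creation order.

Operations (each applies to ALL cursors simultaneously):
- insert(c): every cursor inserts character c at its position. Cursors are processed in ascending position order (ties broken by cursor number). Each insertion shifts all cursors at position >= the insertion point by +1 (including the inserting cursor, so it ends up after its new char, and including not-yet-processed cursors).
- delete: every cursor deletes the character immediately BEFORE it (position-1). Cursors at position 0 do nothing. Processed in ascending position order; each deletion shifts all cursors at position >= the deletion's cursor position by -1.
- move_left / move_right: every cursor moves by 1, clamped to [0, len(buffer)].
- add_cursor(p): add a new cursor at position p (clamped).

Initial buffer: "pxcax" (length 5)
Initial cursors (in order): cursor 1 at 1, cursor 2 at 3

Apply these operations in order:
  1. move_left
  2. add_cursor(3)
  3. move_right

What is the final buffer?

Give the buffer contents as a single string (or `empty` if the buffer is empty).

After op 1 (move_left): buffer="pxcax" (len 5), cursors c1@0 c2@2, authorship .....
After op 2 (add_cursor(3)): buffer="pxcax" (len 5), cursors c1@0 c2@2 c3@3, authorship .....
After op 3 (move_right): buffer="pxcax" (len 5), cursors c1@1 c2@3 c3@4, authorship .....

Answer: pxcax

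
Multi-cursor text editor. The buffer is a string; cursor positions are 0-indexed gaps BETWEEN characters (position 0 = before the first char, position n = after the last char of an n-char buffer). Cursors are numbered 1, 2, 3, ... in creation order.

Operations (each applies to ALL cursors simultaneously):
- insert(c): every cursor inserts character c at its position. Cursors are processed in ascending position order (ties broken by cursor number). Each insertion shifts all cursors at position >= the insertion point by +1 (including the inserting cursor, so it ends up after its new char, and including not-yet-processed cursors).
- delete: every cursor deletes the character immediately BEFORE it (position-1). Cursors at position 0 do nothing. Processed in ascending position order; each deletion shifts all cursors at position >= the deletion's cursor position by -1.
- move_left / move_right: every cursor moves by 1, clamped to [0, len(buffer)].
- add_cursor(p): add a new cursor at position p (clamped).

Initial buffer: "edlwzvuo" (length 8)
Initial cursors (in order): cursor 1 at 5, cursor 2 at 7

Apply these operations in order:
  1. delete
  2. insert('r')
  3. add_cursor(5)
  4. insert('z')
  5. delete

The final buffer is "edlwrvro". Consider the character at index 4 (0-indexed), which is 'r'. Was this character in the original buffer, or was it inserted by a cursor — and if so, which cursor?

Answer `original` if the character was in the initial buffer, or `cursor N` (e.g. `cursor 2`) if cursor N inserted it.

Answer: cursor 1

Derivation:
After op 1 (delete): buffer="edlwvo" (len 6), cursors c1@4 c2@5, authorship ......
After op 2 (insert('r')): buffer="edlwrvro" (len 8), cursors c1@5 c2@7, authorship ....1.2.
After op 3 (add_cursor(5)): buffer="edlwrvro" (len 8), cursors c1@5 c3@5 c2@7, authorship ....1.2.
After op 4 (insert('z')): buffer="edlwrzzvrzo" (len 11), cursors c1@7 c3@7 c2@10, authorship ....113.22.
After op 5 (delete): buffer="edlwrvro" (len 8), cursors c1@5 c3@5 c2@7, authorship ....1.2.
Authorship (.=original, N=cursor N): . . . . 1 . 2 .
Index 4: author = 1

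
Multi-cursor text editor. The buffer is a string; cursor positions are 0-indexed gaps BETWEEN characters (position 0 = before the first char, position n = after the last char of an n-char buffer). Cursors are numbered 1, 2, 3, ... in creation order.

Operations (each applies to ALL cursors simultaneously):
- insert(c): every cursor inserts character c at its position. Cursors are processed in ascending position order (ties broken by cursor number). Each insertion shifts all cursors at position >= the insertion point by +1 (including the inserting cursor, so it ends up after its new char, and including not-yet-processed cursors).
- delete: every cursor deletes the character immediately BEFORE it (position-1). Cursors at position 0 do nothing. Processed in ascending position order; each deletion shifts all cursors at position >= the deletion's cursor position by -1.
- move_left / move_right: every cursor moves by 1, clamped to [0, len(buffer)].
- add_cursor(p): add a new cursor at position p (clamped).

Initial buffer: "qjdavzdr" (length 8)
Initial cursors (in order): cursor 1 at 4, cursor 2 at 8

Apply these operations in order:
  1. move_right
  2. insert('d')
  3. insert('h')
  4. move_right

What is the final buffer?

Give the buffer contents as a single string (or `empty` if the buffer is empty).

Answer: qjdavdhzdrdh

Derivation:
After op 1 (move_right): buffer="qjdavzdr" (len 8), cursors c1@5 c2@8, authorship ........
After op 2 (insert('d')): buffer="qjdavdzdrd" (len 10), cursors c1@6 c2@10, authorship .....1...2
After op 3 (insert('h')): buffer="qjdavdhzdrdh" (len 12), cursors c1@7 c2@12, authorship .....11...22
After op 4 (move_right): buffer="qjdavdhzdrdh" (len 12), cursors c1@8 c2@12, authorship .....11...22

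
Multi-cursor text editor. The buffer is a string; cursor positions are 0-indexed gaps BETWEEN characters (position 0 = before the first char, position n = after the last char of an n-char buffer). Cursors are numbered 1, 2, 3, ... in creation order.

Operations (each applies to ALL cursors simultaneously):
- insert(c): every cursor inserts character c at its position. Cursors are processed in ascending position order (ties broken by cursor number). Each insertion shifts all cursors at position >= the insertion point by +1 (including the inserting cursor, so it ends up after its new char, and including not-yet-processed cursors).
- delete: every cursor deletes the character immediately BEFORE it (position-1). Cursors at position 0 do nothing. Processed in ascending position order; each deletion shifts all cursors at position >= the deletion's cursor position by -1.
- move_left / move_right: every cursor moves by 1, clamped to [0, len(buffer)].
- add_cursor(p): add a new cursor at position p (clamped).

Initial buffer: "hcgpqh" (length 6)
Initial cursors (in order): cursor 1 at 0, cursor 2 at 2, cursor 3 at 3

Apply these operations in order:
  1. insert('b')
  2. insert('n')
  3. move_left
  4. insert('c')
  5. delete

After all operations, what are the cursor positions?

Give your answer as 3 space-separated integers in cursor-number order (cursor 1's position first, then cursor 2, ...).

After op 1 (insert('b')): buffer="bhcbgbpqh" (len 9), cursors c1@1 c2@4 c3@6, authorship 1..2.3...
After op 2 (insert('n')): buffer="bnhcbngbnpqh" (len 12), cursors c1@2 c2@6 c3@9, authorship 11..22.33...
After op 3 (move_left): buffer="bnhcbngbnpqh" (len 12), cursors c1@1 c2@5 c3@8, authorship 11..22.33...
After op 4 (insert('c')): buffer="bcnhcbcngbcnpqh" (len 15), cursors c1@2 c2@7 c3@11, authorship 111..222.333...
After op 5 (delete): buffer="bnhcbngbnpqh" (len 12), cursors c1@1 c2@5 c3@8, authorship 11..22.33...

Answer: 1 5 8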